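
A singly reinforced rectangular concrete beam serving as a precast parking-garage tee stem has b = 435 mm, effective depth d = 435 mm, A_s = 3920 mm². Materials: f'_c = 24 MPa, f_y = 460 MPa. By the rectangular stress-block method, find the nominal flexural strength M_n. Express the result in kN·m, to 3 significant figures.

T = A_s f_y = 3920 × 460 = 1803200 N = 1803.2 kN.
From C = T: a = T/(0.85 f'_c b) = 1803200/(0.85 × 24 × 435) = 203.20 mm.
M_n = T(d − a/2) = 1803.2 kN × (435 − 101.6) mm = 601.19 kN·m.

M_n ≈ 601 kN·m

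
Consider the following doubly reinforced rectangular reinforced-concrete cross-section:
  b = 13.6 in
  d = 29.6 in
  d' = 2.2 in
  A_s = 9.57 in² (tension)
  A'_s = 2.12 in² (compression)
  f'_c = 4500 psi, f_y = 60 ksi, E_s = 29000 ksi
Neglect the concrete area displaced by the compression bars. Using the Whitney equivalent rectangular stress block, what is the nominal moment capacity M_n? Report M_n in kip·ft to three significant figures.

Assume both steels yield.
a = (A_s − A'_s) f_y/(0.85 f'_c b) = (9.57 − 2.12) × 60/(0.85 × 4.5 × 13.6) = 8.593 in.
c = a/β₁ = 8.593/0.825 = 10.416 in; ε'_s = 0.003(c − d')/c = 0.0024 ≥ ε_y = 0.0021, so the compression steel yields.
M_n = (A_s − A'_s) f_y (d − a/2) + A'_s f_y (d − d') = 447 × (29.6 − 4.2965) + 127.2 × (29.6 − 2.2) = 11310.7 + 3485.3 = 14796.0 kip·in = 14796.0/12 = 1233.00 kip·ft.

M_n ≈ 1230 kip·ft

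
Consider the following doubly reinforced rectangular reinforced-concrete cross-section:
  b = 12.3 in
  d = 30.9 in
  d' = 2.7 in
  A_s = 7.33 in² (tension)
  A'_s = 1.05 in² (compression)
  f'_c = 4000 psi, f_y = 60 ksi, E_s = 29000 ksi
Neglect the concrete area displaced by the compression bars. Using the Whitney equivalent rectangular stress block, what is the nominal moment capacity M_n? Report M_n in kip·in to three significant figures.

M_n ≈ 11700 kip·in

Assume both steels yield.
a = (A_s − A'_s) f_y/(0.85 f'_c b) = (7.33 − 1.05) × 60/(0.85 × 4 × 12.3) = 9.010 in.
c = a/β₁ = 9.010/0.85 = 10.600 in; ε'_s = 0.003(c − d')/c = 0.0022 ≥ ε_y = 0.0021, so the compression steel yields.
M_n = (A_s − A'_s) f_y (d − a/2) + A'_s f_y (d − d') = 376.8 × (30.9 − 4.505) + 63 × (30.9 − 2.7) = 9945.6 + 1776.6 = 11722.2 kip·in.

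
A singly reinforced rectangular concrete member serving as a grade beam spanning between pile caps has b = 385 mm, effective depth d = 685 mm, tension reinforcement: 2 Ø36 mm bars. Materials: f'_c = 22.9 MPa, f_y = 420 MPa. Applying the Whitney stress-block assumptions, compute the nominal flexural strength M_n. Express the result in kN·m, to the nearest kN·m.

M_n ≈ 537 kN·m

A_s = 2 × 1018 = 2036 mm².
T = A_s f_y = 2036 × 420 = 855120 N = 855.12 kN.
From C = T: a = T/(0.85 f'_c b) = 855120/(0.85 × 22.9 × 385) = 114.11 mm.
M_n = T(d − a/2) = 855.12 kN × (685 − 57.055) mm = 536.97 kN·m.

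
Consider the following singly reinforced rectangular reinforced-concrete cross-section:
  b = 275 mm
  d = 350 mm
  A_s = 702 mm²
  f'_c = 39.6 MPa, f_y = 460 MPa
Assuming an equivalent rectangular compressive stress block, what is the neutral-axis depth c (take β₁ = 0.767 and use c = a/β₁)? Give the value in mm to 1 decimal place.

c ≈ 45.5 mm

T = A_s f_y = 702 × 460 = 322920 N = 322.92 kN.
Setting C = 0.85 f'_c a b equal to T: a = 322920/(0.85 × 39.6 × 275) = 34.886 mm.
With β₁ = 0.767, c = a/β₁ = 34.886/0.767 = 45.5 mm.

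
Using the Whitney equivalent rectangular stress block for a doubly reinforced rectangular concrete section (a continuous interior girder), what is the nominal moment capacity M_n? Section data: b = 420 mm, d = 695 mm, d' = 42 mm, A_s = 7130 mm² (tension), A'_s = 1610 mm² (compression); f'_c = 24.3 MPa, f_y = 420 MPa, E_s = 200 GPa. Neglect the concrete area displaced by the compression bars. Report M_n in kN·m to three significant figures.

Assume both tension and compression steel yield.
Net tension couple steel: A_s − A'_s = 5520 mm².
a = (A_s − A'_s) f_y / (0.85 f'_c b) = 2318400/(0.85 × 24.3 × 420) = 267.25 mm.
c = a/β₁ = 267.25/0.85 = 314.41 mm; ε'_s = 0.003(c − d')/c = 0.0026 ≥ f_y/E_s = 0.0021, so compression steel does yield.
M_n = (A_s − A'_s) f_y (d − a/2) + A'_s f_y (d − d') = [2318400 × (695 − 133.625) + 676200 × (695 − 42)] × 10⁻⁶ = 1301.49 + 441.56 = 1743.05 kN·m.

M_n ≈ 1740 kN·m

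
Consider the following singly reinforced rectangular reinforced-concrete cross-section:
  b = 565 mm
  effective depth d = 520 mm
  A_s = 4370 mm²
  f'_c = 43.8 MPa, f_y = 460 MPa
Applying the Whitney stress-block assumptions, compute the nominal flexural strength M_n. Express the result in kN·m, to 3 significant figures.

T = A_s f_y = 4370 × 460 = 2010200 N = 2010.2 kN.
From C = T: a = T/(0.85 f'_c b) = 2010200/(0.85 × 43.8 × 565) = 95.56 mm.
M_n = T(d − a/2) = 2010.2 kN × (520 − 47.78) mm = 949.26 kN·m.

M_n ≈ 949 kN·m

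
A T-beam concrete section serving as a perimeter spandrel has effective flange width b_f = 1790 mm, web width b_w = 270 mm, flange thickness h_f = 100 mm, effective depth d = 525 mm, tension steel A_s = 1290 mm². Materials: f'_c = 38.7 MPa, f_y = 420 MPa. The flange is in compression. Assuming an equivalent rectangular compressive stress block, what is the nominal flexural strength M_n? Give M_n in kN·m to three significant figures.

Tension: T = A_s f_y = 1290 × 420 = 541800 N.
Try a within the flange: a = T/(0.85 f'_c b_f) = 541800/(0.85 × 38.7 × 1790) = 9.20 mm.
Since a = 9.20 ≤ h_f = 100 mm, the stress block lies entirely in the flange; analyse as a rectangular beam of width b_f.
M_n = T(d − a/2) = 541800 × (525 − 4.6) = 281.95 × 10⁶ N·mm.
M_n = 281.95 kN·m.

M_n ≈ 282 kN·m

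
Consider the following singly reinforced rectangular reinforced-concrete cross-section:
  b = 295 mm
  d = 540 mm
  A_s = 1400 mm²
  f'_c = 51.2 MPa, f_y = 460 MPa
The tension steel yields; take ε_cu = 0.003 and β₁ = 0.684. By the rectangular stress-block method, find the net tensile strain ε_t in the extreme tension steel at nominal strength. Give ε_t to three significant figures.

a = A_s f_y/(0.85 f'_c b) = 50.16 mm.
β₁ = 0.684, so c = a/β₁ = 50.16/0.684 = 73.33 mm.
From the linear strain diagram with ε_cu = 0.003: ε_t = 0.003 (d − c)/c = 0.003 × (540 − 73.33)/73.33 = 0.0191.
Since ε_t ≥ 0.005, the section is tension-controlled.

ε_t ≈ 0.0191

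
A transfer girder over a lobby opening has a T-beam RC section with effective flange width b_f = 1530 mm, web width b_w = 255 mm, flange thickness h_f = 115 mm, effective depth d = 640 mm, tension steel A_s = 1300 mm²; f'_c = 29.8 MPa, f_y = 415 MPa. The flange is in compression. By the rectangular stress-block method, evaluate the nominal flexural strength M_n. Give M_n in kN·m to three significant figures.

M_n ≈ 342 kN·m

Tension: T = A_s f_y = 1300 × 415 = 539500 N.
Try a within the flange: a = T/(0.85 f'_c b_f) = 539500/(0.85 × 29.8 × 1530) = 13.92 mm.
Since a = 13.92 ≤ h_f = 115 mm, the stress block lies entirely in the flange; analyse as a rectangular beam of width b_f.
M_n = T(d − a/2) = 539500 × (640 − 6.96) = 341.53 × 10⁶ N·mm.
M_n = 341.53 kN·m.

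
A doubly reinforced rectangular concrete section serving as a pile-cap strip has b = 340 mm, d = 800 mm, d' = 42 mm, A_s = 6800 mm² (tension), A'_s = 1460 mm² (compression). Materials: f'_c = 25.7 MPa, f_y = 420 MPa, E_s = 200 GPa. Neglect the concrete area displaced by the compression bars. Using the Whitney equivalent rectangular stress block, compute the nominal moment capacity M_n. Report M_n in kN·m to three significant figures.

M_n ≈ 1920 kN·m

Assume both tension and compression steel yield.
Net tension couple steel: A_s − A'_s = 5340 mm².
a = (A_s − A'_s) f_y / (0.85 f'_c b) = 2242800/(0.85 × 25.7 × 340) = 301.97 mm.
c = a/β₁ = 301.97/0.85 = 355.26 mm; ε'_s = 0.003(c − d')/c = 0.0026 ≥ f_y/E_s = 0.0021, so compression steel does yield.
M_n = (A_s − A'_s) f_y (d − a/2) + A'_s f_y (d − d') = [2242800 × (800 − 150.985) + 613200 × (800 − 42)] × 10⁻⁶ = 1455.61 + 464.81 = 1920.42 kN·m.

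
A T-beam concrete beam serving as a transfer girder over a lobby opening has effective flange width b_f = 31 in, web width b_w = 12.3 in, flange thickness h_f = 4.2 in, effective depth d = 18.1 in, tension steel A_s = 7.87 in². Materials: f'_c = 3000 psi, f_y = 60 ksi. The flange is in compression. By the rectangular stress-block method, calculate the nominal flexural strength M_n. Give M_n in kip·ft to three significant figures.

Tension: T = A_s f_y = 7.87 × 60 = 472.2 kips.
Try a within the flange: a = T/(0.85 f'_c b_f) = 472.2/(0.85 × 3 × 31) = 5.973 in.
a = 5.973 > h_f = 4.2 in: the block extends into the web. Split into flange-overhang and web parts.
C_f = 0.85 f'_c (b_f − b_w) h_f = 0.85 × 3 × (31 − 12.3) × 4.2 = 200.3 kips.
Remaining web compression depth: a_w = (T − C_f)/(0.85 f'_c b_w) = (472.2 − 200.3)/(0.85 × 3 × 12.3) = 8.669 in.
M_n = C_f(d − h_f/2) + (T − C_f)(d − a_w/2) = 200.3 × (18.1 − 2.1) + 271.9 × (18.1 − 4.3345) = 3204.8 + 3742.8 = 6947.6 kip·in.
M_n = 6947.6/12 = 578.97 kip·ft.

M_n ≈ 579 kip·ft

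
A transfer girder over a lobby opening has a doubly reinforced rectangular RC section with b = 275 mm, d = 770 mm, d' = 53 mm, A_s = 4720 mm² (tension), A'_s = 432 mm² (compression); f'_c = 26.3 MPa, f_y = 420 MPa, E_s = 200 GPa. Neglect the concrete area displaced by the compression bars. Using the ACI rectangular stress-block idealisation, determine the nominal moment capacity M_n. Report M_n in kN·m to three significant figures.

M_n ≈ 1250 kN·m

Assume both tension and compression steel yield.
Net tension couple steel: A_s − A'_s = 4288 mm².
a = (A_s − A'_s) f_y / (0.85 f'_c b) = 1800960/(0.85 × 26.3 × 275) = 292.95 mm.
c = a/β₁ = 292.95/0.85 = 344.65 mm; ε'_s = 0.003(c − d')/c = 0.0025 ≥ f_y/E_s = 0.0021, so compression steel does yield.
M_n = (A_s − A'_s) f_y (d − a/2) + A'_s f_y (d − d') = [1800960 × (770 − 146.475) + 181440 × (770 − 53)] × 10⁻⁶ = 1122.94 + 130.09 = 1253.03 kN·m.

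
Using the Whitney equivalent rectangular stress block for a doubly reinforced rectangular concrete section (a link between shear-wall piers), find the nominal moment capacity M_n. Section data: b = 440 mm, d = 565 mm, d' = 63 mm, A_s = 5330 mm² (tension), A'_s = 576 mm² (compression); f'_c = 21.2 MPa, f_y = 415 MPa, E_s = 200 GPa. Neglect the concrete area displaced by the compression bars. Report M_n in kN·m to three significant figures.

Assume both tension and compression steel yield.
Net tension couple steel: A_s − A'_s = 4754 mm².
a = (A_s − A'_s) f_y / (0.85 f'_c b) = 1972910/(0.85 × 21.2 × 440) = 248.83 mm.
c = a/β₁ = 248.83/0.85 = 292.74 mm; ε'_s = 0.003(c − d')/c = 0.0024 ≥ f_y/E_s = 0.0021, so compression steel does yield.
M_n = (A_s − A'_s) f_y (d − a/2) + A'_s f_y (d − d') = [1972910 × (565 − 124.415) + 239040 × (565 − 63)] × 10⁻⁶ = 869.23 + 120.00 = 989.23 kN·m.

M_n ≈ 989 kN·m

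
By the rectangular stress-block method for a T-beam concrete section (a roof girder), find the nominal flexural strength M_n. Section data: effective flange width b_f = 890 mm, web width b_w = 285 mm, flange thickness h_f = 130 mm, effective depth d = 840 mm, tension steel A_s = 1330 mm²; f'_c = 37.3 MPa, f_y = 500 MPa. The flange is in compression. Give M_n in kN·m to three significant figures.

M_n ≈ 551 kN·m

Tension: T = A_s f_y = 1330 × 500 = 665000 N.
Try a within the flange: a = T/(0.85 f'_c b_f) = 665000/(0.85 × 37.3 × 890) = 23.57 mm.
Since a = 23.57 ≤ h_f = 130 mm, the stress block lies entirely in the flange; analyse as a rectangular beam of width b_f.
M_n = T(d − a/2) = 665000 × (840 − 11.785) = 550.76 × 10⁶ N·mm.
M_n = 550.76 kN·m.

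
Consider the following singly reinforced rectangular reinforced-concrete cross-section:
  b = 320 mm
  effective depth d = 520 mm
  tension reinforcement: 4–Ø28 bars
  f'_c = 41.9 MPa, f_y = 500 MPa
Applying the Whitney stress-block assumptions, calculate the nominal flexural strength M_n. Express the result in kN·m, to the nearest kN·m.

M_n ≈ 574 kN·m

A_s = 4 × 616 = 2464 mm².
T = A_s f_y = 2464 × 500 = 1232000 N = 1232 kN.
From C = T: a = T/(0.85 f'_c b) = 1232000/(0.85 × 41.9 × 320) = 108.10 mm.
M_n = T(d − a/2) = 1232 kN × (520 − 54.05) mm = 574.05 kN·m.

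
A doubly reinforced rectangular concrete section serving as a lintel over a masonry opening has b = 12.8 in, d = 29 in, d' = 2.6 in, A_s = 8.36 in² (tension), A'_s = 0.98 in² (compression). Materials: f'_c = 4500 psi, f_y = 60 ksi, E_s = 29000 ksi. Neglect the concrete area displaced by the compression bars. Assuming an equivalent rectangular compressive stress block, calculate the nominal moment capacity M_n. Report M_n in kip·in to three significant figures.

Assume both steels yield.
a = (A_s − A'_s) f_y/(0.85 f'_c b) = (8.36 − 0.98) × 60/(0.85 × 4.5 × 12.8) = 9.044 in.
c = a/β₁ = 9.044/0.825 = 10.962 in; ε'_s = 0.003(c − d')/c = 0.0023 ≥ ε_y = 0.0021, so the compression steel yields.
M_n = (A_s − A'_s) f_y (d − a/2) + A'_s f_y (d − d') = 442.8 × (29 − 4.522) + 58.8 × (29 − 2.6) = 10838.9 + 1552.3 = 12391.2 kip·in.

M_n ≈ 12400 kip·in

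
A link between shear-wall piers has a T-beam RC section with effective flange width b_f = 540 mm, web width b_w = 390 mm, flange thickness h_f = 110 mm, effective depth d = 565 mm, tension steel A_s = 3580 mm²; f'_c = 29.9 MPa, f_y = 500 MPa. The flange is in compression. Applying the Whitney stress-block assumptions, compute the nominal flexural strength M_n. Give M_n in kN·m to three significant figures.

M_n ≈ 894 kN·m

Tension: T = A_s f_y = 3580 × 500 = 1790000 N.
Try a within the flange: a = T/(0.85 f'_c b_f) = 1790000/(0.85 × 29.9 × 540) = 130.43 mm.
a = 130.43 > h_f = 110 mm: the block extends into the web. Split into flange-overhang and web parts.
C_f = 0.85 f'_c (b_f − b_w) h_f = 0.85 × 29.9 × (540 − 390) × 110 = 419348 N.
Remaining web compression depth: a_w = (T − C_f)/(0.85 f'_c b_w) = (1790000 − 419348)/(0.85 × 29.9 × 390) = 138.28 mm.
M_n = C_f(d − h_f/2) + (T − C_f)(d − a_w/2) = 419348 × (565 − 55) + 1370652 × (565 − 69.14) = 213.87 + 679.65 = 893.52 × 10⁶ N·mm.
M_n = 893.52 kN·m.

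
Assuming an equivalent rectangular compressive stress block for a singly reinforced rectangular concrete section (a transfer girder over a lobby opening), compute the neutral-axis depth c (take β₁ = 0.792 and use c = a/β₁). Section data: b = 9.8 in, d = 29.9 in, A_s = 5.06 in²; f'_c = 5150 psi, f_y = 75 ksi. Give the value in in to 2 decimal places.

T = A_s f_y = 5.06 × 75 = 379.5 kips.
a = T/(0.85 f'_c b) = 379.5/(0.85 × 5.15 × 9.8) = 8.8463 in.
With β₁ = 0.792, c = a/β₁ = 8.8463/0.792 = 11.17 in.

c ≈ 11.17 in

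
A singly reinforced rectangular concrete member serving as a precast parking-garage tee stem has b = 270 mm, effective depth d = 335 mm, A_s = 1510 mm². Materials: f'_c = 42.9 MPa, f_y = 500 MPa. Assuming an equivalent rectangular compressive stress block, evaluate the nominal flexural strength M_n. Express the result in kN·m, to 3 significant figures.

M_n ≈ 224 kN·m

T = A_s f_y = 1510 × 500 = 755000 N = 755 kN.
From C = T: a = T/(0.85 f'_c b) = 755000/(0.85 × 42.9 × 270) = 76.68 mm.
M_n = T(d − a/2) = 755 kN × (335 − 38.34) mm = 223.98 kN·m.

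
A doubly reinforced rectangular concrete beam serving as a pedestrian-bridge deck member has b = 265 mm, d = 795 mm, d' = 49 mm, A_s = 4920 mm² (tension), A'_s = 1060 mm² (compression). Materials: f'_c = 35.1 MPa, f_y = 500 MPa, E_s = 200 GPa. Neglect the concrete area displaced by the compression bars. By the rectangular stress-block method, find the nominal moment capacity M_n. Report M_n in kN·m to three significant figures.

M_n ≈ 1690 kN·m

Assume both tension and compression steel yield.
Net tension couple steel: A_s − A'_s = 3860 mm².
a = (A_s − A'_s) f_y / (0.85 f'_c b) = 1930000/(0.85 × 35.1 × 265) = 244.11 mm.
c = a/β₁ = 244.11/0.799 = 305.52 mm; ε'_s = 0.003(c − d')/c = 0.0025 ≥ f_y/E_s = 0.0025, so compression steel does yield.
M_n = (A_s − A'_s) f_y (d − a/2) + A'_s f_y (d − d') = [1930000 × (795 − 122.055) + 530000 × (795 − 49)] × 10⁻⁶ = 1298.78 + 395.38 = 1694.16 kN·m.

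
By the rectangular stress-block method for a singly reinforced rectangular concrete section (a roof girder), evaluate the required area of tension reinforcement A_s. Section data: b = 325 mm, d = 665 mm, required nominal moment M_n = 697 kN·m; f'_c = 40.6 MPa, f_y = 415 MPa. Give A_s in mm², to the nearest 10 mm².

A_s ≈ 2730 mm²

With M_n = 0.85 f'_c a b (d − a/2), solve the quadratic for a:
a = d − √(d² − 2M_n/(0.85 f'_c b)) = 665 − √(665² − 2 × 697×10⁶/(0.85 × 40.6 × 325)) = 101.14 mm.
A_s = 0.85 f'_c a b / f_y = 0.85 × 40.6 × 101.14 × 325 / 415 = 2733.4 mm².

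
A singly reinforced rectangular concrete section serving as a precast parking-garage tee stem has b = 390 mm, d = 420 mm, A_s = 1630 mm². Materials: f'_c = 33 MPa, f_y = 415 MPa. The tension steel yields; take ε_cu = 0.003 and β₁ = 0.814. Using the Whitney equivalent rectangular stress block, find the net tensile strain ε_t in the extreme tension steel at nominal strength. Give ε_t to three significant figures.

ε_t ≈ 0.0136

a = A_s f_y/(0.85 f'_c b) = 61.84 mm.
β₁ = 0.814, so c = a/β₁ = 61.84/0.814 = 75.97 mm.
From the linear strain diagram with ε_cu = 0.003: ε_t = 0.003 (d − c)/c = 0.003 × (420 − 75.97)/75.97 = 0.0136.
Since ε_t ≥ 0.005, the section is tension-controlled.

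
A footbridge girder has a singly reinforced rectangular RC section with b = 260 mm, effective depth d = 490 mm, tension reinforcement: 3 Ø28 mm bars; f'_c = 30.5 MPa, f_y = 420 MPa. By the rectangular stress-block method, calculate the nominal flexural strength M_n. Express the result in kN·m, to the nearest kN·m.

A_s = 3 × 616 = 1848 mm².
T = A_s f_y = 1848 × 420 = 776160 N = 776.16 kN.
From C = T: a = T/(0.85 f'_c b) = 776160/(0.85 × 30.5 × 260) = 115.15 mm.
M_n = T(d − a/2) = 776.16 kN × (490 − 57.575) mm = 335.63 kN·m.

M_n ≈ 336 kN·m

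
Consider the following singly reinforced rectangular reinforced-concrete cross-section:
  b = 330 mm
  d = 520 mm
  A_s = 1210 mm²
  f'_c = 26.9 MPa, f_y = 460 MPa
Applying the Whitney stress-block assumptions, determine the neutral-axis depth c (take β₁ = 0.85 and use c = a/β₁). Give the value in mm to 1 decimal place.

T = A_s f_y = 1210 × 460 = 556600 N = 556.6 kN.
Setting C = 0.85 f'_c a b equal to T: a = 556600/(0.85 × 26.9 × 330) = 73.766 mm.
With β₁ = 0.85, c = a/β₁ = 73.766/0.85 = 86.8 mm.

c ≈ 86.8 mm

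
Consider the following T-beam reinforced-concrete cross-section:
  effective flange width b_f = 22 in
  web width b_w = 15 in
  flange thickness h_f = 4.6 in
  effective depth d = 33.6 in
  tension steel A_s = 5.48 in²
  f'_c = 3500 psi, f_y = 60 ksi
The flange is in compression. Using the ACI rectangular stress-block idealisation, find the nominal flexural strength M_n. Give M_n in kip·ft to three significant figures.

Tension: T = A_s f_y = 5.48 × 60 = 328.8 kips.
Try a within the flange: a = T/(0.85 f'_c b_f) = 328.8/(0.85 × 3.5 × 22) = 5.024 in.
a = 5.024 > h_f = 4.6 in: the block extends into the web. Split into flange-overhang and web parts.
C_f = 0.85 f'_c (b_f − b_w) h_f = 0.85 × 3.5 × (22 − 15) × 4.6 = 95.8 kips.
Remaining web compression depth: a_w = (T − C_f)/(0.85 f'_c b_w) = (328.8 − 95.8)/(0.85 × 3.5 × 15) = 5.221 in.
M_n = C_f(d − h_f/2) + (T − C_f)(d − a_w/2) = 95.8 × (33.6 − 2.3) + 233 × (33.6 − 2.6105) = 2998.5 + 7220.6 = 10219.1 kip·in.
M_n = 10219.1/12 = 851.59 kip·ft.

M_n ≈ 852 kip·ft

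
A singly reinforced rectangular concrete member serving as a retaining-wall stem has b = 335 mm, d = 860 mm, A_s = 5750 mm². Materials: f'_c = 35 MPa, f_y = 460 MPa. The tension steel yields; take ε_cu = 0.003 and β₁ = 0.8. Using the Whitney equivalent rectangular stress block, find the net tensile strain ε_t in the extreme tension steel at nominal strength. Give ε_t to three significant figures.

a = A_s f_y/(0.85 f'_c b) = 265.40 mm.
β₁ = 0.8, so c = a/β₁ = 265.40/0.8 = 331.75 mm.
From the linear strain diagram with ε_cu = 0.003: ε_t = 0.003 (d − c)/c = 0.003 × (860 − 331.75)/331.75 = 0.00478.
ε_t is between 0.004 and 0.005 — transition zone.

ε_t ≈ 0.00478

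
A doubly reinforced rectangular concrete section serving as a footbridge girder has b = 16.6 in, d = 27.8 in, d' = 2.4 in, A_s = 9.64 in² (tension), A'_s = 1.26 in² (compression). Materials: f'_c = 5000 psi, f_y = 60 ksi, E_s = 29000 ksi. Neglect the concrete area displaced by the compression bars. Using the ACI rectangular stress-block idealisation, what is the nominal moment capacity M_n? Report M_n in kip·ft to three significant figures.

Assume both steels yield.
a = (A_s − A'_s) f_y/(0.85 f'_c b) = (9.64 − 1.26) × 60/(0.85 × 5 × 16.6) = 7.127 in.
c = a/β₁ = 7.127/0.8 = 8.909 in; ε'_s = 0.003(c − d')/c = 0.0022 ≥ ε_y = 0.0021, so the compression steel yields.
M_n = (A_s − A'_s) f_y (d − a/2) + A'_s f_y (d − d') = 502.8 × (27.8 − 3.5635) + 75.6 × (27.8 − 2.4) = 12186.1 + 1920.2 = 14106.3 kip·in = 14106.3/12 = 1175.53 kip·ft.

M_n ≈ 1180 kip·ft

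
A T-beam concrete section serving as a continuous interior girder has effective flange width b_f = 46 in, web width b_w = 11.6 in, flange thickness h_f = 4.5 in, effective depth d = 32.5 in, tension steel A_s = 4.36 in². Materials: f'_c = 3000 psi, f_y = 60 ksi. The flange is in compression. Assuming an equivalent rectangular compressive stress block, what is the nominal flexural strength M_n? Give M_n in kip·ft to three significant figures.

Tension: T = A_s f_y = 4.36 × 60 = 261.6 kips.
Try a within the flange: a = T/(0.85 f'_c b_f) = 261.6/(0.85 × 3 × 46) = 2.230 in.
Since a = 2.230 ≤ h_f = 4.5 in, the stress block lies entirely in the flange; analyse as a rectangular beam of width b_f.
M_n = T(d − a/2) = 261.6 × (32.5 − 1.115) = 8210.3 kip·in.
M_n = 8210.3/12 = 684.19 kip·ft.

M_n ≈ 684 kip·ft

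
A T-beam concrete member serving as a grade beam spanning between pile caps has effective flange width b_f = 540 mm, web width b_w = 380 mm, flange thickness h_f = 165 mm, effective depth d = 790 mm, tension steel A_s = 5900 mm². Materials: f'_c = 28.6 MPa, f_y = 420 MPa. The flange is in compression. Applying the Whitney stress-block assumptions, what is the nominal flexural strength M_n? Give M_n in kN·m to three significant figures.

M_n ≈ 1720 kN·m

Tension: T = A_s f_y = 5900 × 420 = 2478000 N.
Try a within the flange: a = T/(0.85 f'_c b_f) = 2478000/(0.85 × 28.6 × 540) = 188.77 mm.
a = 188.77 > h_f = 165 mm: the block extends into the web. Split into flange-overhang and web parts.
C_f = 0.85 f'_c (b_f − b_w) h_f = 0.85 × 28.6 × (540 − 380) × 165 = 641784 N.
Remaining web compression depth: a_w = (T − C_f)/(0.85 f'_c b_w) = (2478000 − 641784)/(0.85 × 28.6 × 380) = 198.77 mm.
M_n = C_f(d − h_f/2) + (T − C_f)(d − a_w/2) = 641784 × (790 − 82.5) + 1836216 × (790 − 99.385) = 454.06 + 1268.12 = 1722.18 × 10⁶ N·mm.
M_n = 1722.18 kN·m.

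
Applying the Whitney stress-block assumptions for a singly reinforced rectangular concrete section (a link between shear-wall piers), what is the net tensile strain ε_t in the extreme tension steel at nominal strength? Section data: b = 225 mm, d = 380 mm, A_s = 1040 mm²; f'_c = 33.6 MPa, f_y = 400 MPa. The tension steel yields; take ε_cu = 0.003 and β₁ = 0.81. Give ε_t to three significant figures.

ε_t ≈ 0.0113

a = A_s f_y/(0.85 f'_c b) = 64.74 mm.
β₁ = 0.81, so c = a/β₁ = 64.74/0.81 = 79.93 mm.
From the linear strain diagram with ε_cu = 0.003: ε_t = 0.003 (d − c)/c = 0.003 × (380 − 79.93)/79.93 = 0.0113.
Since ε_t ≥ 0.005, the section is tension-controlled.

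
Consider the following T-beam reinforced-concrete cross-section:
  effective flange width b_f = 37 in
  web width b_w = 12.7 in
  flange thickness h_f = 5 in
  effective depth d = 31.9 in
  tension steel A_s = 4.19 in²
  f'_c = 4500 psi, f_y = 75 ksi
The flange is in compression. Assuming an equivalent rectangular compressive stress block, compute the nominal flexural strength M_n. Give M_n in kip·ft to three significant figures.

M_n ≈ 806 kip·ft

Tension: T = A_s f_y = 4.19 × 75 = 314.25 kips.
Try a within the flange: a = T/(0.85 f'_c b_f) = 314.25/(0.85 × 4.5 × 37) = 2.220 in.
Since a = 2.220 ≤ h_f = 5 in, the stress block lies entirely in the flange; analyse as a rectangular beam of width b_f.
M_n = T(d − a/2) = 314.25 × (31.9 − 1.11) = 9675.8 kip·in.
M_n = 9675.8/12 = 806.32 kip·ft.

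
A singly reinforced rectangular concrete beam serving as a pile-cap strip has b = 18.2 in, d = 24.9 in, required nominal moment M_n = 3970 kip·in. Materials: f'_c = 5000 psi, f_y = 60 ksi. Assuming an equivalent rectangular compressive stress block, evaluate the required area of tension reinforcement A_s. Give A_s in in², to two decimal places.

From M_n = 0.85 f'_c a b (d − a/2):
a = d − √(d² − 2M_n/(0.85 f'_c b)) = 24.9 − √(24.9² − 2 × 3970/(0.85 × 5 × 18.2)) = 2.154 in.
A_s = 0.85 f'_c a b / f_y = 0.85 × 5 × 2.154 × 18.2 / 60 = 2.777 in².

A_s ≈ 2.78 in²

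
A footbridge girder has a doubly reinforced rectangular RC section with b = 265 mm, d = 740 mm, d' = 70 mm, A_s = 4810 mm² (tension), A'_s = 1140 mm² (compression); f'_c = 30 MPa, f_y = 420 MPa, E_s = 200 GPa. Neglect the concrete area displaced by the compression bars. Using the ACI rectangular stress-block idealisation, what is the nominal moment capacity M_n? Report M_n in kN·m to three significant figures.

Assume both tension and compression steel yield.
Net tension couple steel: A_s − A'_s = 3670 mm².
a = (A_s − A'_s) f_y / (0.85 f'_c b) = 1541400/(0.85 × 30 × 265) = 228.10 mm.
c = a/β₁ = 228.10/0.836 = 272.85 mm; ε'_s = 0.003(c − d')/c = 0.0022 ≥ f_y/E_s = 0.0021, so compression steel does yield.
M_n = (A_s − A'_s) f_y (d − a/2) + A'_s f_y (d − d') = [1541400 × (740 − 114.05) + 478800 × (740 − 70)] × 10⁻⁶ = 964.84 + 320.80 = 1285.64 kN·m.

M_n ≈ 1290 kN·m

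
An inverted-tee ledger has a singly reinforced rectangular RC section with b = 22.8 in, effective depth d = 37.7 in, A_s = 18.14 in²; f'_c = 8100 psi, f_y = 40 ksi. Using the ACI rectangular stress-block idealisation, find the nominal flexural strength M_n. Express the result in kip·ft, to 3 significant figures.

T = A_s f_y = 18.14 × 40 = 725.6 kips.
a = T/(0.85 f'_c b) = 725.6/(0.85 × 8.1 × 22.8) = 4.622 in.
M_n = T(d − a/2) = 725.6 × (37.7 − 2.311) = 25678.3 kip·in = 25678.3/12 = 2139.86 kip·ft.

M_n ≈ 2140 kip·ft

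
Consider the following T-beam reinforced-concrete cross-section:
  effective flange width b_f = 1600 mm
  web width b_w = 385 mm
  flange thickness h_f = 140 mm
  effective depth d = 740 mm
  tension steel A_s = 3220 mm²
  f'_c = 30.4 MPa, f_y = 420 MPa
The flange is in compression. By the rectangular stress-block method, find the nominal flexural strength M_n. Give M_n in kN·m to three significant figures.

M_n ≈ 979 kN·m

Tension: T = A_s f_y = 3220 × 420 = 1352400 N.
Try a within the flange: a = T/(0.85 f'_c b_f) = 1352400/(0.85 × 30.4 × 1600) = 32.71 mm.
Since a = 32.71 ≤ h_f = 140 mm, the stress block lies entirely in the flange; analyse as a rectangular beam of width b_f.
M_n = T(d − a/2) = 1352400 × (740 − 16.355) = 978.66 × 10⁶ N·mm.
M_n = 978.66 kN·m.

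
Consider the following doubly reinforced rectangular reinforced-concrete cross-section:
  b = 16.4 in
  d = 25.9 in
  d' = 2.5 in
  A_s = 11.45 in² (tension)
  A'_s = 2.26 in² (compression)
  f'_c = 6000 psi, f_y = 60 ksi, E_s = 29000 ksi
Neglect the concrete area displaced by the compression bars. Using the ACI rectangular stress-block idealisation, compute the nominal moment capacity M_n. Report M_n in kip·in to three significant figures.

M_n ≈ 15600 kip·in

Assume both steels yield.
a = (A_s − A'_s) f_y/(0.85 f'_c b) = (11.45 − 2.26) × 60/(0.85 × 6 × 16.4) = 6.593 in.
c = a/β₁ = 6.593/0.75 = 8.791 in; ε'_s = 0.003(c − d')/c = 0.0021 ≥ ε_y = 0.0021, so the compression steel yields.
M_n = (A_s − A'_s) f_y (d − a/2) + A'_s f_y (d − d') = 551.4 × (25.9 − 3.2965) + 135.6 × (25.9 − 2.5) = 12463.6 + 3173.0 = 15636.6 kip·in.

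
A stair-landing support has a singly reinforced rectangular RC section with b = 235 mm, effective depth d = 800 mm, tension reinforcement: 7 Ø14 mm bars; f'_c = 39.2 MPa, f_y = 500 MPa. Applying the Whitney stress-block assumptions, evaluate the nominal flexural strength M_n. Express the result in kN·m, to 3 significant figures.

A_s = 7 × 154 = 1078 mm².
T = A_s f_y = 1078 × 500 = 539000 N = 539 kN.
From C = T: a = T/(0.85 f'_c b) = 539000/(0.85 × 39.2 × 235) = 68.84 mm.
M_n = T(d − a/2) = 539 kN × (800 − 34.42) mm = 412.65 kN·m.

M_n ≈ 413 kN·m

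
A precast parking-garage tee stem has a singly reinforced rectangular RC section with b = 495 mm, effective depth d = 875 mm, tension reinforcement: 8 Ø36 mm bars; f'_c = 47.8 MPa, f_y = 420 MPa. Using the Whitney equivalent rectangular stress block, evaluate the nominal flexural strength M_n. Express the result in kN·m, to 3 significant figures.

A_s = 8 × 1018 = 8144 mm².
T = A_s f_y = 8144 × 420 = 3420480 N = 3420.48 kN.
From C = T: a = T/(0.85 f'_c b) = 3420480/(0.85 × 47.8 × 495) = 170.07 mm.
M_n = T(d − a/2) = 3420.48 kN × (875 − 85.035) mm = 2702.06 kN·m.

M_n ≈ 2700 kN·m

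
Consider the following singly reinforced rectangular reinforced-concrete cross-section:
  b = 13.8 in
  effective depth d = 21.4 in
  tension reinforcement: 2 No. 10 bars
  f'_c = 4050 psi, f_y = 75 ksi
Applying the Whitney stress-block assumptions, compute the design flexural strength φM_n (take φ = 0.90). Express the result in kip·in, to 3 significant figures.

A_s = 2 × 1.27 = 2.54 in².
T = A_s f_y = 2.54 × 75 = 190.5 kips.
a = T/(0.85 f'_c b) = 190.5/(0.85 × 4.05 × 13.8) = 4.010 in.
M_n = T(d − a/2) = 190.5 × (21.4 − 2.005) = 3694.7 kip·in.
φM_n = 0.90 × 3694.7 = 3325.2 kip·in.

φM_n ≈ 3330 kip·in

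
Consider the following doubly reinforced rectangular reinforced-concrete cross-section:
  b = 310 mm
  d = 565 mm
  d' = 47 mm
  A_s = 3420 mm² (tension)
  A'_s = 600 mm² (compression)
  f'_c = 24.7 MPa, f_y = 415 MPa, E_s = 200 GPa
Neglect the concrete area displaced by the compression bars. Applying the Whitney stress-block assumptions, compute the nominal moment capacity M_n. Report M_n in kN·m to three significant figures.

M_n ≈ 685 kN·m

Assume both tension and compression steel yield.
Net tension couple steel: A_s − A'_s = 2820 mm².
a = (A_s − A'_s) f_y / (0.85 f'_c b) = 1170300/(0.85 × 24.7 × 310) = 179.81 mm.
c = a/β₁ = 179.81/0.85 = 211.54 mm; ε'_s = 0.003(c − d')/c = 0.0023 ≥ f_y/E_s = 0.0021, so compression steel does yield.
M_n = (A_s − A'_s) f_y (d − a/2) + A'_s f_y (d − d') = [1170300 × (565 − 89.905) + 249000 × (565 − 47)] × 10⁻⁶ = 556.00 + 128.98 = 684.98 kN·m.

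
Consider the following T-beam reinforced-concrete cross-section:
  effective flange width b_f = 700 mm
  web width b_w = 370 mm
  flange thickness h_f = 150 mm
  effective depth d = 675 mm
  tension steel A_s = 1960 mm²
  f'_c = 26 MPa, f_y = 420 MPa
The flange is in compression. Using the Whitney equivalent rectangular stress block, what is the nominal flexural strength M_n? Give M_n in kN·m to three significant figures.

Tension: T = A_s f_y = 1960 × 420 = 823200 N.
Try a within the flange: a = T/(0.85 f'_c b_f) = 823200/(0.85 × 26 × 700) = 53.21 mm.
Since a = 53.21 ≤ h_f = 150 mm, the stress block lies entirely in the flange; analyse as a rectangular beam of width b_f.
M_n = T(d − a/2) = 823200 × (675 − 26.605) = 533.76 × 10⁶ N·mm.
M_n = 533.76 kN·m.

M_n ≈ 534 kN·m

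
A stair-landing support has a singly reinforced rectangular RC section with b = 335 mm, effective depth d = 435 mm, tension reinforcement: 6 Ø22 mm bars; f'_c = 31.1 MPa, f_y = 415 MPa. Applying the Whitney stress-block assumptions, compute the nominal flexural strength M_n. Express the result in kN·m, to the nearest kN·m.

A_s = 6 × 380 = 2280 mm².
T = A_s f_y = 2280 × 415 = 946200 N = 946.2 kN.
From C = T: a = T/(0.85 f'_c b) = 946200/(0.85 × 31.1 × 335) = 106.85 mm.
M_n = T(d − a/2) = 946.2 kN × (435 − 53.425) mm = 361.05 kN·m.

M_n ≈ 361 kN·m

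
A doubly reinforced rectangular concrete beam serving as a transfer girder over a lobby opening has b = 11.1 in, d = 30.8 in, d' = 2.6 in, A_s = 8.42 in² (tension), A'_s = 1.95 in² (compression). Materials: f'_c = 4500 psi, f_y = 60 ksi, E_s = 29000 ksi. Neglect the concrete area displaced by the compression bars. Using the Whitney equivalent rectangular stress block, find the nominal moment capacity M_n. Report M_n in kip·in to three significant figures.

M_n ≈ 13500 kip·in

Assume both steels yield.
a = (A_s − A'_s) f_y/(0.85 f'_c b) = (8.42 − 1.95) × 60/(0.85 × 4.5 × 11.1) = 9.143 in.
c = a/β₁ = 9.143/0.825 = 11.082 in; ε'_s = 0.003(c − d')/c = 0.0023 ≥ ε_y = 0.0021, so the compression steel yields.
M_n = (A_s − A'_s) f_y (d − a/2) + A'_s f_y (d − d') = 388.2 × (30.8 − 4.5715) + 117 × (30.8 − 2.6) = 10181.9 + 3299.4 = 13481.3 kip·in.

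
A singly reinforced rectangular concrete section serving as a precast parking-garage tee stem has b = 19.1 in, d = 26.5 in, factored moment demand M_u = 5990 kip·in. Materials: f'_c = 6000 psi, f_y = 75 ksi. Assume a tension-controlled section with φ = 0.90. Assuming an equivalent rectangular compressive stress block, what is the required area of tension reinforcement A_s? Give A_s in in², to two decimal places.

A_s ≈ 3.53 in²

M_n = M_u/φ = 5990/0.90 = 6655.56 kip·in.
From M_n = 0.85 f'_c a b (d − a/2):
a = d − √(d² − 2M_n/(0.85 f'_c b)) = 26.5 − √(26.5² − 2 × 6655.56/(0.85 × 6 × 19.1)) = 2.718 in.
A_s = 0.85 f'_c a b / f_y = 0.85 × 6 × 2.718 × 19.1 / 75 = 3.530 in².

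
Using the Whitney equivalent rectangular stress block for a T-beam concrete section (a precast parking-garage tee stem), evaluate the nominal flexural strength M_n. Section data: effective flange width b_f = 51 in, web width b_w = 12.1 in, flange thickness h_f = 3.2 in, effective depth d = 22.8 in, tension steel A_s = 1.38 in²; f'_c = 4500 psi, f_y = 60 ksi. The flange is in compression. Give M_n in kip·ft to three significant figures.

Tension: T = A_s f_y = 1.38 × 60 = 82.8 kips.
Try a within the flange: a = T/(0.85 f'_c b_f) = 82.8/(0.85 × 4.5 × 51) = 0.424 in.
Since a = 0.424 ≤ h_f = 3.2 in, the stress block lies entirely in the flange; analyse as a rectangular beam of width b_f.
M_n = T(d − a/2) = 82.8 × (22.8 − 0.212) = 1870.3 kip·in.
M_n = 1870.3/12 = 155.86 kip·ft.

M_n ≈ 156 kip·ft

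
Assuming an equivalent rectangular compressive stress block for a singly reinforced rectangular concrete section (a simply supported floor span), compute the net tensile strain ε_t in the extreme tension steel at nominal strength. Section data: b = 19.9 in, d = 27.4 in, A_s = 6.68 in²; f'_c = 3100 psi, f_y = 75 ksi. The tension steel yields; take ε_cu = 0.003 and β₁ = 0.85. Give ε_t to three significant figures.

ε_t ≈ 0.00431

a = A_s f_y/(0.85 f'_c b) = 9.554 in.
β₁ = 0.85, so c = a/β₁ = 9.554/0.85 = 11.240 in.
From the linear strain diagram with ε_cu = 0.003: ε_t = 0.003 (d − c)/c = 0.003 × (27.4 − 11.240)/11.240 = 0.00431.
ε_t is between 0.004 and 0.005 — transition zone.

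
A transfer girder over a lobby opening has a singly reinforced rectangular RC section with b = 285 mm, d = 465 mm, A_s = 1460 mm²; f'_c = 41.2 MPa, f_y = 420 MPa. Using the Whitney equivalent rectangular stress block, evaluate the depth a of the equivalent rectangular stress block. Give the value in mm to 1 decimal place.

T = A_s f_y = 1460 × 420 = 613200 N = 613.2 kN.
Setting C = 0.85 f'_c a b equal to T: a = 613200/(0.85 × 41.2 × 285) = 61.4 mm.

a ≈ 61.4 mm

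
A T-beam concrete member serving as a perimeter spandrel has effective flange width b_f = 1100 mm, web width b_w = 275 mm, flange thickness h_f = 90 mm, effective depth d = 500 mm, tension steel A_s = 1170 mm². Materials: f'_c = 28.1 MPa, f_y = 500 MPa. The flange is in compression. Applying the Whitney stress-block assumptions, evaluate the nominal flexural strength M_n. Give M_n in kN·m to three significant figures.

M_n ≈ 286 kN·m

Tension: T = A_s f_y = 1170 × 500 = 585000 N.
Try a within the flange: a = T/(0.85 f'_c b_f) = 585000/(0.85 × 28.1 × 1100) = 22.27 mm.
Since a = 22.27 ≤ h_f = 90 mm, the stress block lies entirely in the flange; analyse as a rectangular beam of width b_f.
M_n = T(d − a/2) = 585000 × (500 − 11.135) = 285.99 × 10⁶ N·mm.
M_n = 285.99 kN·m.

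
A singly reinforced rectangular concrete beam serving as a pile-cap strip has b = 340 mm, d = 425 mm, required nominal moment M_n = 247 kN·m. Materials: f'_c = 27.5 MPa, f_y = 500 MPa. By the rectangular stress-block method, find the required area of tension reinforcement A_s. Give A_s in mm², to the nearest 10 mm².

With M_n = 0.85 f'_c a b (d − a/2), solve the quadratic for a:
a = d − √(d² − 2M_n/(0.85 f'_c b)) = 425 − √(425² − 2 × 247×10⁶/(0.85 × 27.5 × 340)) = 80.81 mm.
A_s = 0.85 f'_c a b / f_y = 0.85 × 27.5 × 80.81 × 340 / 500 = 1284.5 mm².

A_s ≈ 1280 mm²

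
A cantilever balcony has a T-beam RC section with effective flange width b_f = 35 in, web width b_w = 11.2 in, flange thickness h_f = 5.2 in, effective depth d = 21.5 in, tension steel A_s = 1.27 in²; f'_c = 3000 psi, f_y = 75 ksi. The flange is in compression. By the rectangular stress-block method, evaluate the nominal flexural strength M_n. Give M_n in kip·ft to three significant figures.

M_n ≈ 166 kip·ft

Tension: T = A_s f_y = 1.27 × 75 = 95.25 kips.
Try a within the flange: a = T/(0.85 f'_c b_f) = 95.25/(0.85 × 3 × 35) = 1.067 in.
Since a = 1.067 ≤ h_f = 5.2 in, the stress block lies entirely in the flange; analyse as a rectangular beam of width b_f.
M_n = T(d − a/2) = 95.25 × (21.5 − 0.5335) = 1997.1 kip·in.
M_n = 1997.1/12 = 166.43 kip·ft.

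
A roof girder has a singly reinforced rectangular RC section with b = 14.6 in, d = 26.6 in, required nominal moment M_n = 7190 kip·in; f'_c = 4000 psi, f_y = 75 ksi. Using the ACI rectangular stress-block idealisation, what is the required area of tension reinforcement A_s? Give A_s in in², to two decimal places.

A_s ≈ 4.08 in²

From M_n = 0.85 f'_c a b (d − a/2):
a = d − √(d² − 2M_n/(0.85 f'_c b)) = 26.6 − √(26.6² − 2 × 7190/(0.85 × 4 × 14.6)) = 6.158 in.
A_s = 0.85 f'_c a b / f_y = 0.85 × 4 × 6.158 × 14.6 / 75 = 4.076 in².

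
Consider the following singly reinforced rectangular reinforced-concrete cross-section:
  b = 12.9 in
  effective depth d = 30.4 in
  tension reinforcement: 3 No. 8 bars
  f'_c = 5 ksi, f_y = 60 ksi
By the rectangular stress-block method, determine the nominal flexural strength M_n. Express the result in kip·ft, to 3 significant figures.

A_s = 3 × 0.79 = 2.37 in².
T = A_s f_y = 2.37 × 60 = 142.2 kips.
a = T/(0.85 f'_c b) = 142.2/(0.85 × 5 × 12.9) = 2.594 in.
M_n = T(d − a/2) = 142.2 × (30.4 − 1.297) = 4138.4 kip·in = 4138.4/12 = 344.87 kip·ft.

M_n ≈ 345 kip·ft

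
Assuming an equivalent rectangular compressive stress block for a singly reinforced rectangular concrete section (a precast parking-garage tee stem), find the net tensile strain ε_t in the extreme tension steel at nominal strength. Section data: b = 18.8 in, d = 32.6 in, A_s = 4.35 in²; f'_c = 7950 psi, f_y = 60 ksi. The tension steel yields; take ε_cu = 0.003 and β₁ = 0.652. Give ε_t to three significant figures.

a = A_s f_y/(0.85 f'_c b) = 2.054 in.
β₁ = 0.652, so c = a/β₁ = 2.054/0.652 = 3.150 in.
From the linear strain diagram with ε_cu = 0.003: ε_t = 0.003 (d − c)/c = 0.003 × (32.6 − 3.150)/3.150 = 0.0280.
Since ε_t ≥ 0.005, the section is tension-controlled.

ε_t ≈ 0.0280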